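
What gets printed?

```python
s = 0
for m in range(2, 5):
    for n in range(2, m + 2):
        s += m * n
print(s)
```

m=2,n=2: s = 0+4 = 4
m=2,n=3: s = 4+6 = 10
m=3,n=2: s = 10+6 = 16
m=3,n=3: s = 16+9 = 25
m=3,n=4: s = 25+12 = 37
m=4,n=2: s = 37+8 = 45
m=4,n=3: s = 45+12 = 57
m=4,n=4: s = 57+16 = 73
m=4,n=5: s = 73+20 = 93

93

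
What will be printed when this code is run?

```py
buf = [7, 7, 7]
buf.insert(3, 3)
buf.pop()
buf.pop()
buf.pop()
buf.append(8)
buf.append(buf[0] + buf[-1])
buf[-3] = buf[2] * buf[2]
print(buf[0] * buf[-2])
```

insert 3 at 3 → [7, 7, 7, 3]
pop() removes 3 → [7, 7, 7]
pop() removes 7 → [7, 7]
pop() removes 7 → [7]
append 8 → [7, 8]
append buf[0]+buf[-1] = 7+8 = 15 → [7, 8, 15]
buf[-3] = buf[2]*buf[2] = 15*15 = 225 → [225, 8, 15]
buf[0]*buf[-2] = 225*8 = 1800

1800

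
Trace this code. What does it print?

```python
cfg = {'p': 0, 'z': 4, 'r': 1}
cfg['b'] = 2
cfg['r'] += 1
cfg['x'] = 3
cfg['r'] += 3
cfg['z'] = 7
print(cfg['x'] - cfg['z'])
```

-4

cfg['b'] = 2 → {'p': 0, 'z': 4, 'r': 1, 'b': 2}
cfg['r'] = 1+1 = 2 → {'p': 0, 'z': 4, 'r': 2, 'b': 2}
cfg['x'] = 3 → {'p': 0, 'z': 4, 'r': 2, 'b': 2, 'x': 3}
cfg['r'] = 2+3 = 5 → {'p': 0, 'z': 4, 'r': 5, 'b': 2, 'x': 3}
cfg['z'] = 7 → {'p': 0, 'z': 7, 'r': 5, 'b': 2, 'x': 3}
cfg['x']-cfg['z'] = 3-7 = -4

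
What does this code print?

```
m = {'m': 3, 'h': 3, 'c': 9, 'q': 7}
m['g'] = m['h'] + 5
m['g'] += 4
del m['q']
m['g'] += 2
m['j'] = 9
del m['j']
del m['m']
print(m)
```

m['g'] = m['h']+5 = 8 → {'m': 3, 'h': 3, 'c': 9, 'q': 7, 'g': 8}
m['g'] = 8+4 = 12 → {'m': 3, 'h': 3, 'c': 9, 'q': 7, 'g': 12}
del 'q' → {'m': 3, 'h': 3, 'c': 9, 'g': 12}
m['g'] = 12+2 = 14 → {'m': 3, 'h': 3, 'c': 9, 'g': 14}
m['j'] = 9 → {'m': 3, 'h': 3, 'c': 9, 'g': 14, 'j': 9}
del 'j' → {'m': 3, 'h': 3, 'c': 9, 'g': 14}
del 'm' → {'h': 3, 'c': 9, 'g': 14}

{'h': 3, 'c': 9, 'g': 14}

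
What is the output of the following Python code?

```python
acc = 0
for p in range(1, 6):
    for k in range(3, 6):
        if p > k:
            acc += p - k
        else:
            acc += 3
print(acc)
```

p=1,k=3: not 1>3, acc = 0+3 = 3
p=1,k=4: not 1>4, acc = 3+3 = 6
p=1,k=5: not 1>5, acc = 6+3 = 9
p=2,k=3: not 2>3, acc = 9+3 = 12
p=2,k=4: not 2>4, acc = 12+3 = 15
p=2,k=5: not 2>5, acc = 15+3 = 18
p=3,k=3: not 3>3, acc = 18+3 = 21
p=3,k=4: not 3>4, acc = 21+3 = 24
p=3,k=5: not 3>5, acc = 24+3 = 27
p=4,k=3: 4>3, acc = 27+1 = 28
p=4,k=4: not 4>4, acc = 28+3 = 31
p=4,k=5: not 4>5, acc = 31+3 = 34
p=5,k=3: 5>3, acc = 34+2 = 36
p=5,k=4: 5>4, acc = 36+1 = 37
p=5,k=5: not 5>5, acc = 37+3 = 40

40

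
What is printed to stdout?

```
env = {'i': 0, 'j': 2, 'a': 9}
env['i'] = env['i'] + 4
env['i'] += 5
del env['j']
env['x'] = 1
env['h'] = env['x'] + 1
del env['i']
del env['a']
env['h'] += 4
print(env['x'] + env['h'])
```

env['i'] = env['i']+4 = 4 → {'i': 4, 'j': 2, 'a': 9}
env['i'] = 4+5 = 9 → {'i': 9, 'j': 2, 'a': 9}
del 'j' → {'i': 9, 'a': 9}
env['x'] = 1 → {'i': 9, 'a': 9, 'x': 1}
env['h'] = env['x']+1 = 2 → {'i': 9, 'a': 9, 'x': 1, 'h': 2}
del 'i' → {'a': 9, 'x': 1, 'h': 2}
del 'a' → {'x': 1, 'h': 2}
env['h'] = 2+4 = 6 → {'x': 1, 'h': 6}
env['x']+env['h'] = 1+6 = 7

7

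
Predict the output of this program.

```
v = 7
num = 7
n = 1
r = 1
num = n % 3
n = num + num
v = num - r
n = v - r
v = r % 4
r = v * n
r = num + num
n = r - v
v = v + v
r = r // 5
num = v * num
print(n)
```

1

num = 1%3 = 1
n = 1+1 = 2
v = 1-1 = 0
n = 0-1 = -1
v = 1%4 = 1
r = 1*(-1) = -1
r = 1+1 = 2
n = 2-1 = 1
v = 1+1 = 2
r = 2//5 = 0
num = 2*1 = 2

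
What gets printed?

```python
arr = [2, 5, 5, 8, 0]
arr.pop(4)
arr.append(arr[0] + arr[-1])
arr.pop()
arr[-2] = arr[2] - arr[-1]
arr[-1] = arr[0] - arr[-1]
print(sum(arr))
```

-2

pop(4) removes 0 → [2, 5, 5, 8]
append arr[0]+arr[-1] = 2+8 = 10 → [2, 5, 5, 8, 10]
pop() removes 10 → [2, 5, 5, 8]
arr[-2] = arr[2]-arr[-1] = 5-8 = -3 → [2, 5, -3, 8]
arr[-1] = arr[0]-arr[-1] = 2-8 = -6 → [2, 5, -3, -6]
sum = -2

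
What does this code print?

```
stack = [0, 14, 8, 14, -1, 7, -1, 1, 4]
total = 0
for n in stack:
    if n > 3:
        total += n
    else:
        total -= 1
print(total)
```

43

n=0: not >3, total = 0-1 = -1
n=14: >3, total = (-1)+14 = 13
n=8: >3, total = 13+8 = 21
n=14: >3, total = 21+14 = 35
n=-1: not >3, total = 35-1 = 34
n=7: >3, total = 34+7 = 41
n=-1: not >3, total = 41-1 = 40
n=1: not >3, total = 40-1 = 39
n=4: >3, total = 39+4 = 43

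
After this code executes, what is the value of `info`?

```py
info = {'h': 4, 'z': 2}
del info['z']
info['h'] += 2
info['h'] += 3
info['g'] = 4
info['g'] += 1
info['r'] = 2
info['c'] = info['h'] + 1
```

{'h': 9, 'g': 5, 'r': 2, 'c': 10}

del 'z' → {'h': 4}
info['h'] = 4+2 = 6 → {'h': 6}
info['h'] = 6+3 = 9 → {'h': 9}
info['g'] = 4 → {'h': 9, 'g': 4}
info['g'] = 4+1 = 5 → {'h': 9, 'g': 5}
info['r'] = 2 → {'h': 9, 'g': 5, 'r': 2}
info['c'] = info['h']+1 = 10 → {'h': 9, 'g': 5, 'r': 2, 'c': 10}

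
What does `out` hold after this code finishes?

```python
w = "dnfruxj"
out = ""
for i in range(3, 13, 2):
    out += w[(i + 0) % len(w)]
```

i=3: add w[3]='r' → 'r'
i=5: add w[5]='x' → 'rx'
i=7: add w[0]='d' → 'rxd'
i=9: add w[2]='f' → 'rxdf'
i=11: add w[4]='u' → 'rxdfu'

'rxdfu'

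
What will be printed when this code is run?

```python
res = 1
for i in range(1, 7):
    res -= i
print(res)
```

i=1: res = 1-1 = 0
i=2: res = 0-2 = -2
i=3: res = (-2)-3 = -5
i=4: res = (-5)-4 = -9
i=5: res = (-9)-5 = -14
i=6: res = (-14)-6 = -20

-20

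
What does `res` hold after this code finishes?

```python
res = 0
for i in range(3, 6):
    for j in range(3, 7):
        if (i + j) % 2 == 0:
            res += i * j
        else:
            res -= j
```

i=3,j=3: even sum, res = 0+9 = 9
i=3,j=4: odd sum, res = 9-4 = 5
i=3,j=5: even sum, res = 5+15 = 20
i=3,j=6: odd sum, res = 20-6 = 14
i=4,j=3: odd sum, res = 14-3 = 11
i=4,j=4: even sum, res = 11+16 = 27
i=4,j=5: odd sum, res = 27-5 = 22
i=4,j=6: even sum, res = 22+24 = 46
i=5,j=3: even sum, res = 46+15 = 61
i=5,j=4: odd sum, res = 61-4 = 57
i=5,j=5: even sum, res = 57+25 = 82
i=5,j=6: odd sum, res = 82-6 = 76

76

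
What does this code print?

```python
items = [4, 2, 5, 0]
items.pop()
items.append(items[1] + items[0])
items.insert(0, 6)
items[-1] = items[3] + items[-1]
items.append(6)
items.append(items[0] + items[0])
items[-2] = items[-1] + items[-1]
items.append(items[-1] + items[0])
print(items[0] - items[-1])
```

pop() removes 0 → [4, 2, 5]
append items[1]+items[0] = 2+4 = 6 → [4, 2, 5, 6]
insert 6 at 0 → [6, 4, 2, 5, 6]
items[-1] = items[3]+items[-1] = 5+6 = 11 → [6, 4, 2, 5, 11]
append 6 → [6, 4, 2, 5, 11, 6]
append items[0]+items[0] = 6+6 = 12 → [6, 4, 2, 5, 11, 6, 12]
items[-2] = items[-1]+items[-1] = 12+12 = 24 → [6, 4, 2, 5, 11, 24, 12]
append items[-1]+items[0] = 12+6 = 18 → [6, 4, 2, 5, 11, 24, 12, 18]
items[0]-items[-1] = 6-18 = -12

-12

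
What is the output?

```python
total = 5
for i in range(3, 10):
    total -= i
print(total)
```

-37

i=3: total = 5-3 = 2
i=4: total = 2-4 = -2
i=5: total = (-2)-5 = -7
i=6: total = (-7)-6 = -13
i=7: total = (-13)-7 = -20
i=8: total = (-20)-8 = -28
i=9: total = (-28)-9 = -37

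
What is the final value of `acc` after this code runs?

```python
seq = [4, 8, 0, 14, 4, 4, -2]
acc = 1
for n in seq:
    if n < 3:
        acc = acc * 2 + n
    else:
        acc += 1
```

n=4: not <3, acc = 1+1 = 2
n=8: not <3, acc = 2+1 = 3
n=0: <3, acc = 3*2+0 = 6
n=14: not <3, acc = 6+1 = 7
n=4: not <3, acc = 7+1 = 8
n=4: not <3, acc = 8+1 = 9
n=-2: <3, acc = 9*2+(-2) = 16

16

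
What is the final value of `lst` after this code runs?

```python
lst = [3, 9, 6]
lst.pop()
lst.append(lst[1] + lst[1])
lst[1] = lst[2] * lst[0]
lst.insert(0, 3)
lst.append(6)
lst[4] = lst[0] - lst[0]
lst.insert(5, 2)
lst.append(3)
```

[3, 3, 54, 18, 0, 2, 3]

pop() removes 6 → [3, 9]
append lst[1]+lst[1] = 9+9 = 18 → [3, 9, 18]
lst[1] = lst[2]*lst[0] = 18*3 = 54 → [3, 54, 18]
insert 3 at 0 → [3, 3, 54, 18]
append 6 → [3, 3, 54, 18, 6]
lst[4] = lst[0]-lst[0] = 3-3 = 0 → [3, 3, 54, 18, 0]
insert 2 at 5 → [3, 3, 54, 18, 0, 2]
append 3 → [3, 3, 54, 18, 0, 2, 3]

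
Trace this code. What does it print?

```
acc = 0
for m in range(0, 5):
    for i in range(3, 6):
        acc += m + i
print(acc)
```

90

m=0,i=3: acc = 0+3 = 3
m=0,i=4: acc = 3+4 = 7
m=0,i=5: acc = 7+5 = 12
m=1,i=3: acc = 12+4 = 16
m=1,i=4: acc = 16+5 = 21
m=1,i=5: acc = 21+6 = 27
m=2,i=3: acc = 27+5 = 32
m=2,i=4: acc = 32+6 = 38
m=2,i=5: acc = 38+7 = 45
m=3,i=3: acc = 45+6 = 51
m=3,i=4: acc = 51+7 = 58
m=3,i=5: acc = 58+8 = 66
m=4,i=3: acc = 66+7 = 73
m=4,i=4: acc = 73+8 = 81
m=4,i=5: acc = 81+9 = 90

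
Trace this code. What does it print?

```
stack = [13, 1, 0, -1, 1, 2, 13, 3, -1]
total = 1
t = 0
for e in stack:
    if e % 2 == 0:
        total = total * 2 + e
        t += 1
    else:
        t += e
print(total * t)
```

e=13: not even; t=13
e=1: not even; t=14
e=0: even, total = 1*2+0 = 2; t=15
e=-1: not even; t=14
e=1: not even; t=15
e=2: even, total = 2*2+2 = 6; t=16
e=13: not even; t=29
e=3: not even; t=32
e=-1: not even; t=31
total*t = 6*31 = 186

186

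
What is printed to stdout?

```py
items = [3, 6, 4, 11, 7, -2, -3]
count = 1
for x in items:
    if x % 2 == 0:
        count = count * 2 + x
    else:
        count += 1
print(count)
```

x=3: not even, count = 1+1 = 2
x=6: even, count = 2*2+6 = 10
x=4: even, count = 10*2+4 = 24
x=11: not even, count = 24+1 = 25
x=7: not even, count = 25+1 = 26
x=-2: even, count = 26*2+(-2) = 50
x=-3: not even, count = 50+1 = 51

51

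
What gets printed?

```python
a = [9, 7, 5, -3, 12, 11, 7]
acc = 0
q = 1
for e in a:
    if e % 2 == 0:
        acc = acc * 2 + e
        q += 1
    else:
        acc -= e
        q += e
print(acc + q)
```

e=9: not even, acc = 0-9 = -9; q=10
e=7: not even, acc = (-9)-7 = -16; q=17
e=5: not even, acc = (-16)-5 = -21; q=22
e=-3: not even, acc = (-21)-(-3) = -18; q=19
e=12: even, acc = (-18)*2+12 = -24; q=20
e=11: not even, acc = (-24)-11 = -35; q=31
e=7: not even, acc = (-35)-7 = -42; q=38
acc+q = (-42)+38 = -4

-4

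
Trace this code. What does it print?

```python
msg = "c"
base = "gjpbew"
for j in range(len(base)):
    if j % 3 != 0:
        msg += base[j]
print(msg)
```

cjpew

j=0: skip
j=1: add 'j' → 'cj'
j=2: add 'p' → 'cjp'
j=3: skip
j=4: add 'e' → 'cjpe'
j=5: add 'w' → 'cjpew'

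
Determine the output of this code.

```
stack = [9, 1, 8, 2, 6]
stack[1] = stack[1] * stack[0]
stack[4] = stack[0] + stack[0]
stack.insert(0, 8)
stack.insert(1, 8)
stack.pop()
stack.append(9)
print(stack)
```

stack[1] = stack[1]*stack[0] = 1*9 = 9 → [9, 9, 8, 2, 6]
stack[4] = stack[0]+stack[0] = 9+9 = 18 → [9, 9, 8, 2, 18]
insert 8 at 0 → [8, 9, 9, 8, 2, 18]
insert 8 at 1 → [8, 8, 9, 9, 8, 2, 18]
pop() removes 18 → [8, 8, 9, 9, 8, 2]
append 9 → [8, 8, 9, 9, 8, 2, 9]

[8, 8, 9, 9, 8, 2, 9]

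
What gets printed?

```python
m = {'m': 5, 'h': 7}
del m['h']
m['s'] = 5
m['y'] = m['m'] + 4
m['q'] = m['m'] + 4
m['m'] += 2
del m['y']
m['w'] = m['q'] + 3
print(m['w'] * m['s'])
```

60

del 'h' → {'m': 5}
m['s'] = 5 → {'m': 5, 's': 5}
m['y'] = m['m']+4 = 9 → {'m': 5, 's': 5, 'y': 9}
m['q'] = m['m']+4 = 9 → {'m': 5, 's': 5, 'y': 9, 'q': 9}
m['m'] = 5+2 = 7 → {'m': 7, 's': 5, 'y': 9, 'q': 9}
del 'y' → {'m': 7, 's': 5, 'q': 9}
m['w'] = m['q']+3 = 12 → {'m': 7, 's': 5, 'q': 9, 'w': 12}
m['w']*m['s'] = 12*5 = 60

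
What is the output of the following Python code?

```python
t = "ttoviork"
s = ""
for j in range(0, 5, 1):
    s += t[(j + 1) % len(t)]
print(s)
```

tovio

j=0: add t[1]='t' → 't'
j=1: add t[2]='o' → 'to'
j=2: add t[3]='v' → 'tov'
j=3: add t[4]='i' → 'tovi'
j=4: add t[5]='o' → 'tovio'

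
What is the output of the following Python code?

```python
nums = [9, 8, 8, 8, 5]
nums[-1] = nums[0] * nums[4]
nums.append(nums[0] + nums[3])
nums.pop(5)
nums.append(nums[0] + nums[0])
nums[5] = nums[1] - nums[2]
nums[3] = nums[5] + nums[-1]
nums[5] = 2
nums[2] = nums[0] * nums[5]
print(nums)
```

[9, 8, 18, 0, 45, 2]

nums[-1] = nums[0]*nums[4] = 9*5 = 45 → [9, 8, 8, 8, 45]
append nums[0]+nums[3] = 9+8 = 17 → [9, 8, 8, 8, 45, 17]
pop(5) removes 17 → [9, 8, 8, 8, 45]
append nums[0]+nums[0] = 9+9 = 18 → [9, 8, 8, 8, 45, 18]
nums[5] = nums[1]-nums[2] = 8-8 = 0 → [9, 8, 8, 8, 45, 0]
nums[3] = nums[5]+nums[-1] = 0+0 = 0 → [9, 8, 8, 0, 45, 0]
nums[5] = 2 → [9, 8, 8, 0, 45, 2]
nums[2] = nums[0]*nums[5] = 9*2 = 18 → [9, 8, 18, 0, 45, 2]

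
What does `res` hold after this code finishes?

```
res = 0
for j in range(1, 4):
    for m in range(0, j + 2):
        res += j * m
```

45

j=1,m=0: res = 0+0 = 0
j=1,m=1: res = 0+1 = 1
j=1,m=2: res = 1+2 = 3
j=2,m=0: res = 3+0 = 3
j=2,m=1: res = 3+2 = 5
j=2,m=2: res = 5+4 = 9
j=2,m=3: res = 9+6 = 15
j=3,m=0: res = 15+0 = 15
j=3,m=1: res = 15+3 = 18
j=3,m=2: res = 18+6 = 24
j=3,m=3: res = 24+9 = 33
j=3,m=4: res = 33+12 = 45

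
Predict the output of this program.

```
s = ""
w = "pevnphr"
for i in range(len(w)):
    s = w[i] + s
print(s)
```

rhpnvep

i=0: prepend 'p' → 'p'
i=1: prepend 'e' → 'ep'
i=2: prepend 'v' → 'vep'
i=3: prepend 'n' → 'nvep'
i=4: prepend 'p' → 'pnvep'
i=5: prepend 'h' → 'hpnvep'
i=6: prepend 'r' → 'rhpnvep'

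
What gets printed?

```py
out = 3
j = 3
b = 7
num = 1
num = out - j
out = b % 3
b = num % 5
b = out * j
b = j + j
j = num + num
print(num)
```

0

num = 3-3 = 0
out = 7%3 = 1
b = 0%5 = 0
b = 1*3 = 3
b = 3+3 = 6
j = 0+0 = 0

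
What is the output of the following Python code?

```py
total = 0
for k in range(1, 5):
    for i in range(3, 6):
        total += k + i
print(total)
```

k=1,i=3: total = 0+4 = 4
k=1,i=4: total = 4+5 = 9
k=1,i=5: total = 9+6 = 15
k=2,i=3: total = 15+5 = 20
k=2,i=4: total = 20+6 = 26
k=2,i=5: total = 26+7 = 33
k=3,i=3: total = 33+6 = 39
k=3,i=4: total = 39+7 = 46
k=3,i=5: total = 46+8 = 54
k=4,i=3: total = 54+7 = 61
k=4,i=4: total = 61+8 = 69
k=4,i=5: total = 69+9 = 78

78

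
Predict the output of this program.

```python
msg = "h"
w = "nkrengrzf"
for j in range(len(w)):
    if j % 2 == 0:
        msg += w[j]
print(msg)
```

j=0: add 'n' → 'hn'
j=1: skip
j=2: add 'r' → 'hnr'
j=3: skip
j=4: add 'n' → 'hnrn'
j=5: skip
j=6: add 'r' → 'hnrnr'
j=7: skip
j=8: add 'f' → 'hnrnrf'

hnrnrf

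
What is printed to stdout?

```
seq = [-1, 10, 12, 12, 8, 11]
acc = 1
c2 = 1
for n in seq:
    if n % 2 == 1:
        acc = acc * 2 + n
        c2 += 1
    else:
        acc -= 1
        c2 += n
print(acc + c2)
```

n=-1: odd, acc = 1*2+(-1) = 1; c2=2
n=10: not odd, acc = 1-1 = 0; c2=12
n=12: not odd, acc = 0-1 = -1; c2=24
n=12: not odd, acc = (-1)-1 = -2; c2=36
n=8: not odd, acc = (-2)-1 = -3; c2=44
n=11: odd, acc = (-3)*2+11 = 5; c2=45
acc+c2 = 5+45 = 50

50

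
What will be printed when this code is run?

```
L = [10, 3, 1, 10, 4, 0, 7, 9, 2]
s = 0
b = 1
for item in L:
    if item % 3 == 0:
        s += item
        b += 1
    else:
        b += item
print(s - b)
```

item=10: not %3==0; b=11
item=3: %3==0, s = 0+3 = 3; b=12
item=1: not %3==0; b=13
item=10: not %3==0; b=23
item=4: not %3==0; b=27
item=0: %3==0, s = 3+0 = 3; b=28
item=7: not %3==0; b=35
item=9: %3==0, s = 3+9 = 12; b=36
item=2: not %3==0; b=38
s-b = 12-38 = -26

-26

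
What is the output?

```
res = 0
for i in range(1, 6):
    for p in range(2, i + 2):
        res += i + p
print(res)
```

105

i=1,p=2: res = 0+3 = 3
i=2,p=2: res = 3+4 = 7
i=2,p=3: res = 7+5 = 12
i=3,p=2: res = 12+5 = 17
i=3,p=3: res = 17+6 = 23
i=3,p=4: res = 23+7 = 30
i=4,p=2: res = 30+6 = 36
i=4,p=3: res = 36+7 = 43
i=4,p=4: res = 43+8 = 51
i=4,p=5: res = 51+9 = 60
i=5,p=2: res = 60+7 = 67
i=5,p=3: res = 67+8 = 75
i=5,p=4: res = 75+9 = 84
i=5,p=5: res = 84+10 = 94
i=5,p=6: res = 94+11 = 105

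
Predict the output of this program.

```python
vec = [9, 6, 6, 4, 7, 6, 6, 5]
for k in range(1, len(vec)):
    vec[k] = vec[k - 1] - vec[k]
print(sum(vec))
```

k=1: vec[1] = 9-6 = 3 → [9, 3, 6, 4, 7, 6, 6, 5]
k=2: vec[2] = 3-6 = -3 → [9, 3, -3, 4, 7, 6, 6, 5]
k=3: vec[3] = (-3)-4 = -7 → [9, 3, -3, -7, 7, 6, 6, 5]
k=4: vec[4] = (-7)-7 = -14 → [9, 3, -3, -7, -14, 6, 6, 5]
k=5: vec[5] = (-14)-6 = -20 → [9, 3, -3, -7, -14, -20, 6, 5]
k=6: vec[6] = (-20)-6 = -26 → [9, 3, -3, -7, -14, -20, -26, 5]
k=7: vec[7] = (-26)-5 = -31 → [9, 3, -3, -7, -14, -20, -26, -31]
sum = -89

-89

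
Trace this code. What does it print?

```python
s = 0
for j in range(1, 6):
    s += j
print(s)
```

15

j=1: s = 0+1 = 1
j=2: s = 1+2 = 3
j=3: s = 3+3 = 6
j=4: s = 6+4 = 10
j=5: s = 10+5 = 15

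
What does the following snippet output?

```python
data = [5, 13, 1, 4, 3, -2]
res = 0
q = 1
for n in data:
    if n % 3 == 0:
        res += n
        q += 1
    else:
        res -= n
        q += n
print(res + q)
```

n=5: not %3==0, res = 0-5 = -5; q=6
n=13: not %3==0, res = (-5)-13 = -18; q=19
n=1: not %3==0, res = (-18)-1 = -19; q=20
n=4: not %3==0, res = (-19)-4 = -23; q=24
n=3: %3==0, res = (-23)+3 = -20; q=25
n=-2: not %3==0, res = (-20)-(-2) = -18; q=23
res+q = (-18)+23 = 5

5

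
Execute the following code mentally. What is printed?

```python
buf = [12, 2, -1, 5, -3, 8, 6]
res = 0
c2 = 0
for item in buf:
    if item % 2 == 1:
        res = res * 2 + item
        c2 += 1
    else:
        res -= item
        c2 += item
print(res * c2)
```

-3813

item=12: not odd, res = 0-12 = -12; c2=12
item=2: not odd, res = (-12)-2 = -14; c2=14
item=-1: odd, res = (-14)*2+(-1) = -29; c2=15
item=5: odd, res = (-29)*2+5 = -53; c2=16
item=-3: odd, res = (-53)*2+(-3) = -109; c2=17
item=8: not odd, res = (-109)-8 = -117; c2=25
item=6: not odd, res = (-117)-6 = -123; c2=31
res*c2 = (-123)*31 = -3813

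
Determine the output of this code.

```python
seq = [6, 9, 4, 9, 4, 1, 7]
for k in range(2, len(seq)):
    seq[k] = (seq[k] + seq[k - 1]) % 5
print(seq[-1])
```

k=2: seq[2] = (4+9)%5 = 3 → [6, 9, 3, 9, 4, 1, 7]
k=3: seq[3] = (9+3)%5 = 2 → [6, 9, 3, 2, 4, 1, 7]
k=4: seq[4] = (4+2)%5 = 1 → [6, 9, 3, 2, 1, 1, 7]
k=5: seq[5] = (1+1)%5 = 2 → [6, 9, 3, 2, 1, 2, 7]
k=6: seq[6] = (7+2)%5 = 4 → [6, 9, 3, 2, 1, 2, 4]

4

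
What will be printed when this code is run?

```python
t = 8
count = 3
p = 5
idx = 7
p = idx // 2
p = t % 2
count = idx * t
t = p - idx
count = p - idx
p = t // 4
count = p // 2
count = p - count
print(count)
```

-1

p = 7//2 = 3
p = 8%2 = 0
count = 7*8 = 56
t = 0-7 = -7
count = 0-7 = -7
p = (-7)//4 = -2
count = (-2)//2 = -1
count = (-2)-(-1) = -1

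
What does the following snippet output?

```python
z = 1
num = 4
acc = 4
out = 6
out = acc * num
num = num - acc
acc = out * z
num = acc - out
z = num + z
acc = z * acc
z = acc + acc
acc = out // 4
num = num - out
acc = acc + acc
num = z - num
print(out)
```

16

out = 4*4 = 16
num = 4-4 = 0
acc = 16*1 = 16
num = 16-16 = 0
z = 0+1 = 1
acc = 1*16 = 16
z = 16+16 = 32
acc = 16//4 = 4
num = 0-16 = -16
acc = 4+4 = 8
num = 32-(-16) = 48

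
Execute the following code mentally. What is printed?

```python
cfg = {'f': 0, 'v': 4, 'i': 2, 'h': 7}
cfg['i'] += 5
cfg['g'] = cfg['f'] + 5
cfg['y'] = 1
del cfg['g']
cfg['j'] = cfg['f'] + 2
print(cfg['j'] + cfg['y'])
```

cfg['i'] = 2+5 = 7 → {'f': 0, 'v': 4, 'i': 7, 'h': 7}
cfg['g'] = cfg['f']+5 = 5 → {'f': 0, 'v': 4, 'i': 7, 'h': 7, 'g': 5}
cfg['y'] = 1 → {'f': 0, 'v': 4, 'i': 7, 'h': 7, 'g': 5, 'y': 1}
del 'g' → {'f': 0, 'v': 4, 'i': 7, 'h': 7, 'y': 1}
cfg['j'] = cfg['f']+2 = 2 → {'f': 0, 'v': 4, 'i': 7, 'h': 7, 'y': 1, 'j': 2}
cfg['j']+cfg['y'] = 2+1 = 3

3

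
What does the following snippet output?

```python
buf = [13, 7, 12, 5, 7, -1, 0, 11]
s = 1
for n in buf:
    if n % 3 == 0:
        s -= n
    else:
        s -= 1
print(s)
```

-17

n=13: not %3==0, s = 1-1 = 0
n=7: not %3==0, s = 0-1 = -1
n=12: %3==0, s = (-1)-12 = -13
n=5: not %3==0, s = (-13)-1 = -14
n=7: not %3==0, s = (-14)-1 = -15
n=-1: not %3==0, s = (-15)-1 = -16
n=0: %3==0, s = (-16)-0 = -16
n=11: not %3==0, s = (-16)-1 = -17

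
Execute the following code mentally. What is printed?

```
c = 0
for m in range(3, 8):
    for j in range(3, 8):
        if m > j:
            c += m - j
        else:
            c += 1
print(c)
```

35

m=3,j=3: not 3>3, c = 0+1 = 1
m=3,j=4: not 3>4, c = 1+1 = 2
m=3,j=5: not 3>5, c = 2+1 = 3
m=3,j=6: not 3>6, c = 3+1 = 4
m=3,j=7: not 3>7, c = 4+1 = 5
m=4,j=3: 4>3, c = 5+1 = 6
m=4,j=4: not 4>4, c = 6+1 = 7
m=4,j=5: not 4>5, c = 7+1 = 8
m=4,j=6: not 4>6, c = 8+1 = 9
m=4,j=7: not 4>7, c = 9+1 = 10
m=5,j=3: 5>3, c = 10+2 = 12
m=5,j=4: 5>4, c = 12+1 = 13
m=5,j=5: not 5>5, c = 13+1 = 14
m=5,j=6: not 5>6, c = 14+1 = 15
m=5,j=7: not 5>7, c = 15+1 = 16
m=6,j=3: 6>3, c = 16+3 = 19
m=6,j=4: 6>4, c = 19+2 = 21
m=6,j=5: 6>5, c = 21+1 = 22
m=6,j=6: not 6>6, c = 22+1 = 23
m=6,j=7: not 6>7, c = 23+1 = 24
m=7,j=3: 7>3, c = 24+4 = 28
m=7,j=4: 7>4, c = 28+3 = 31
m=7,j=5: 7>5, c = 31+2 = 33
m=7,j=6: 7>6, c = 33+1 = 34
m=7,j=7: not 7>7, c = 34+1 = 35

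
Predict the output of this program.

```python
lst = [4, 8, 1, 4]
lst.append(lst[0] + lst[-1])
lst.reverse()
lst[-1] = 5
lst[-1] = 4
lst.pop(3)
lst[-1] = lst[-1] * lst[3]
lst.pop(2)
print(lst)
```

append lst[0]+lst[-1] = 4+4 = 8 → [4, 8, 1, 4, 8]
reverse → [8, 4, 1, 8, 4]
lst[-1] = 5 → [8, 4, 1, 8, 5]
lst[-1] = 4 → [8, 4, 1, 8, 4]
pop(3) removes 8 → [8, 4, 1, 4]
lst[-1] = lst[-1]*lst[3] = 4*4 = 16 → [8, 4, 1, 16]
pop(2) removes 1 → [8, 4, 16]

[8, 4, 16]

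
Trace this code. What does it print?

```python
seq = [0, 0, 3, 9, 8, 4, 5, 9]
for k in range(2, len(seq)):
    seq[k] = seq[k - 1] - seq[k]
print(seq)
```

k=2: seq[2] = 0-3 = -3 → [0, 0, -3, 9, 8, 4, 5, 9]
k=3: seq[3] = (-3)-9 = -12 → [0, 0, -3, -12, 8, 4, 5, 9]
k=4: seq[4] = (-12)-8 = -20 → [0, 0, -3, -12, -20, 4, 5, 9]
k=5: seq[5] = (-20)-4 = -24 → [0, 0, -3, -12, -20, -24, 5, 9]
k=6: seq[6] = (-24)-5 = -29 → [0, 0, -3, -12, -20, -24, -29, 9]
k=7: seq[7] = (-29)-9 = -38 → [0, 0, -3, -12, -20, -24, -29, -38]

[0, 0, -3, -12, -20, -24, -29, -38]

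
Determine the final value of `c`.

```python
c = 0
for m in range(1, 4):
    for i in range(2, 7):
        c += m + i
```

m=1,i=2: c = 0+3 = 3
m=1,i=3: c = 3+4 = 7
m=1,i=4: c = 7+5 = 12
m=1,i=5: c = 12+6 = 18
m=1,i=6: c = 18+7 = 25
m=2,i=2: c = 25+4 = 29
m=2,i=3: c = 29+5 = 34
m=2,i=4: c = 34+6 = 40
m=2,i=5: c = 40+7 = 47
m=2,i=6: c = 47+8 = 55
m=3,i=2: c = 55+5 = 60
m=3,i=3: c = 60+6 = 66
m=3,i=4: c = 66+7 = 73
m=3,i=5: c = 73+8 = 81
m=3,i=6: c = 81+9 = 90

90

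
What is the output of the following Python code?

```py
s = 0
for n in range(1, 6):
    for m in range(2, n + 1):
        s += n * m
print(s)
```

n=2,m=2: s = 0+4 = 4
n=3,m=2: s = 4+6 = 10
n=3,m=3: s = 10+9 = 19
n=4,m=2: s = 19+8 = 27
n=4,m=3: s = 27+12 = 39
n=4,m=4: s = 39+16 = 55
n=5,m=2: s = 55+10 = 65
n=5,m=3: s = 65+15 = 80
n=5,m=4: s = 80+20 = 100
n=5,m=5: s = 100+25 = 125

125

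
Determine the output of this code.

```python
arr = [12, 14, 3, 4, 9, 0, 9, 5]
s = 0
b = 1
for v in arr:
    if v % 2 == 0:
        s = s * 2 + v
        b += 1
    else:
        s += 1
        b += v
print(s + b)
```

199

v=12: even, s = 0*2+12 = 12; b=2
v=14: even, s = 12*2+14 = 38; b=3
v=3: not even, s = 38+1 = 39; b=6
v=4: even, s = 39*2+4 = 82; b=7
v=9: not even, s = 82+1 = 83; b=16
v=0: even, s = 83*2+0 = 166; b=17
v=9: not even, s = 166+1 = 167; b=26
v=5: not even, s = 167+1 = 168; b=31
s+b = 168+31 = 199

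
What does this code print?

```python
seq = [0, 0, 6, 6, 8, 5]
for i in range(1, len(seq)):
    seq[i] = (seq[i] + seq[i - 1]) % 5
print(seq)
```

i=1: seq[1] = (0+0)%5 = 0 → [0, 0, 6, 6, 8, 5]
i=2: seq[2] = (6+0)%5 = 1 → [0, 0, 1, 6, 8, 5]
i=3: seq[3] = (6+1)%5 = 2 → [0, 0, 1, 2, 8, 5]
i=4: seq[4] = (8+2)%5 = 0 → [0, 0, 1, 2, 0, 5]
i=5: seq[5] = (5+0)%5 = 0 → [0, 0, 1, 2, 0, 0]

[0, 0, 1, 2, 0, 0]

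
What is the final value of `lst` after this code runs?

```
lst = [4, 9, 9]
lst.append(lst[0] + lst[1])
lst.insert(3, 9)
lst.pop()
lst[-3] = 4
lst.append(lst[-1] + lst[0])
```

append lst[0]+lst[1] = 4+9 = 13 → [4, 9, 9, 13]
insert 9 at 3 → [4, 9, 9, 9, 13]
pop() removes 13 → [4, 9, 9, 9]
lst[-3] = 4 → [4, 4, 9, 9]
append lst[-1]+lst[0] = 9+4 = 13 → [4, 4, 9, 9, 13]

[4, 4, 9, 9, 13]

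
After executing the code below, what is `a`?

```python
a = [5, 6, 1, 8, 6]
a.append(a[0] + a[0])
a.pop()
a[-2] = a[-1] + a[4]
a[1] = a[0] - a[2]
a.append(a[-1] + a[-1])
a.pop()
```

[5, 4, 1, 12, 6]

append a[0]+a[0] = 5+5 = 10 → [5, 6, 1, 8, 6, 10]
pop() removes 10 → [5, 6, 1, 8, 6]
a[-2] = a[-1]+a[4] = 6+6 = 12 → [5, 6, 1, 12, 6]
a[1] = a[0]-a[2] = 5-1 = 4 → [5, 4, 1, 12, 6]
append a[-1]+a[-1] = 6+6 = 12 → [5, 4, 1, 12, 6, 12]
pop() removes 12 → [5, 4, 1, 12, 6]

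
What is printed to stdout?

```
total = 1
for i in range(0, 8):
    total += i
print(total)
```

i=0: total = 1+0 = 1
i=1: total = 1+1 = 2
i=2: total = 2+2 = 4
i=3: total = 4+3 = 7
i=4: total = 7+4 = 11
i=5: total = 11+5 = 16
i=6: total = 16+6 = 22
i=7: total = 22+7 = 29

29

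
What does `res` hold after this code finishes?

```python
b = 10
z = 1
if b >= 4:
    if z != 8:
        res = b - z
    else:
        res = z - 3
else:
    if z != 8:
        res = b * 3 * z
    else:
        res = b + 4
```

b=10, z=1
b >= 4 is True; z != 8 is True
→ res = b - z = 9

9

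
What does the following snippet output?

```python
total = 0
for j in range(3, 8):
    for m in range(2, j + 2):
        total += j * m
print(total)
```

j=3,m=2: total = 0+6 = 6
j=3,m=3: total = 6+9 = 15
j=3,m=4: total = 15+12 = 27
j=4,m=2: total = 27+8 = 35
j=4,m=3: total = 35+12 = 47
j=4,m=4: total = 47+16 = 63
j=4,m=5: total = 63+20 = 83
j=5,m=2: total = 83+10 = 93
j=5,m=3: total = 93+15 = 108
j=5,m=4: total = 108+20 = 128
j=5,m=5: total = 128+25 = 153
j=5,m=6: total = 153+30 = 183
j=6,m=2: total = 183+12 = 195
j=6,m=3: total = 195+18 = 213
j=6,m=4: total = 213+24 = 237
j=6,m=5: total = 237+30 = 267
j=6,m=6: total = 267+36 = 303
j=6,m=7: total = 303+42 = 345
j=7,m=2: total = 345+14 = 359
j=7,m=3: total = 359+21 = 380
j=7,m=4: total = 380+28 = 408
j=7,m=5: total = 408+35 = 443
j=7,m=6: total = 443+42 = 485
j=7,m=7: total = 485+49 = 534
j=7,m=8: total = 534+56 = 590

590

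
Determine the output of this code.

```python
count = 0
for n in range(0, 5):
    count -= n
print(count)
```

-10

n=0: count = 0-0 = 0
n=1: count = 0-1 = -1
n=2: count = (-1)-2 = -3
n=3: count = (-3)-3 = -6
n=4: count = (-6)-4 = -10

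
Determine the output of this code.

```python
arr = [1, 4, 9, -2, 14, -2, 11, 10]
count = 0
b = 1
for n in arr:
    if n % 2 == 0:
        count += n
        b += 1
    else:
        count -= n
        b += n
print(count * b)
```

81

n=1: not even, count = 0-1 = -1; b=2
n=4: even, count = (-1)+4 = 3; b=3
n=9: not even, count = 3-9 = -6; b=12
n=-2: even, count = (-6)+(-2) = -8; b=13
n=14: even, count = (-8)+14 = 6; b=14
n=-2: even, count = 6+(-2) = 4; b=15
n=11: not even, count = 4-11 = -7; b=26
n=10: even, count = (-7)+10 = 3; b=27
count*b = 3*27 = 81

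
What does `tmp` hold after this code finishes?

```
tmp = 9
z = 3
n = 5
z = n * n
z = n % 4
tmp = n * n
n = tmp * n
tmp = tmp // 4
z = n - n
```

6

z = 5*5 = 25
z = 5%4 = 1
tmp = 5*5 = 25
n = 25*5 = 125
tmp = 25//4 = 6
z = 125-125 = 0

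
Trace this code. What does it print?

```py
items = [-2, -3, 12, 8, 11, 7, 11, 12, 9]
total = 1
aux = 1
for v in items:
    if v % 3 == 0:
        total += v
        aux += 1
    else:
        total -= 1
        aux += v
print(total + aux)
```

66

v=-2: not %3==0, total = 1-1 = 0; aux=-1
v=-3: %3==0, total = 0+(-3) = -3; aux=0
v=12: %3==0, total = (-3)+12 = 9; aux=1
v=8: not %3==0, total = 9-1 = 8; aux=9
v=11: not %3==0, total = 8-1 = 7; aux=20
v=7: not %3==0, total = 7-1 = 6; aux=27
v=11: not %3==0, total = 6-1 = 5; aux=38
v=12: %3==0, total = 5+12 = 17; aux=39
v=9: %3==0, total = 17+9 = 26; aux=40
total+aux = 26+40 = 66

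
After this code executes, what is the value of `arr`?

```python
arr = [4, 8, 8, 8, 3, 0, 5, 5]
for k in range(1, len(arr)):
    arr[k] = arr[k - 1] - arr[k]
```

k=1: arr[1] = 4-8 = -4 → [4, -4, 8, 8, 3, 0, 5, 5]
k=2: arr[2] = (-4)-8 = -12 → [4, -4, -12, 8, 3, 0, 5, 5]
k=3: arr[3] = (-12)-8 = -20 → [4, -4, -12, -20, 3, 0, 5, 5]
k=4: arr[4] = (-20)-3 = -23 → [4, -4, -12, -20, -23, 0, 5, 5]
k=5: arr[5] = (-23)-0 = -23 → [4, -4, -12, -20, -23, -23, 5, 5]
k=6: arr[6] = (-23)-5 = -28 → [4, -4, -12, -20, -23, -23, -28, 5]
k=7: arr[7] = (-28)-5 = -33 → [4, -4, -12, -20, -23, -23, -28, -33]

[4, -4, -12, -20, -23, -23, -28, -33]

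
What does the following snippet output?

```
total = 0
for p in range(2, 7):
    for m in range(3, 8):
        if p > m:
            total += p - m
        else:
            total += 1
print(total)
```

p=2,m=3: not 2>3, total = 0+1 = 1
p=2,m=4: not 2>4, total = 1+1 = 2
p=2,m=5: not 2>5, total = 2+1 = 3
p=2,m=6: not 2>6, total = 3+1 = 4
p=2,m=7: not 2>7, total = 4+1 = 5
p=3,m=3: not 3>3, total = 5+1 = 6
p=3,m=4: not 3>4, total = 6+1 = 7
p=3,m=5: not 3>5, total = 7+1 = 8
p=3,m=6: not 3>6, total = 8+1 = 9
p=3,m=7: not 3>7, total = 9+1 = 10
p=4,m=3: 4>3, total = 10+1 = 11
p=4,m=4: not 4>4, total = 11+1 = 12
p=4,m=5: not 4>5, total = 12+1 = 13
p=4,m=6: not 4>6, total = 13+1 = 14
p=4,m=7: not 4>7, total = 14+1 = 15
p=5,m=3: 5>3, total = 15+2 = 17
p=5,m=4: 5>4, total = 17+1 = 18
p=5,m=5: not 5>5, total = 18+1 = 19
p=5,m=6: not 5>6, total = 19+1 = 20
p=5,m=7: not 5>7, total = 20+1 = 21
p=6,m=3: 6>3, total = 21+3 = 24
p=6,m=4: 6>4, total = 24+2 = 26
p=6,m=5: 6>5, total = 26+1 = 27
p=6,m=6: not 6>6, total = 27+1 = 28
p=6,m=7: not 6>7, total = 28+1 = 29

29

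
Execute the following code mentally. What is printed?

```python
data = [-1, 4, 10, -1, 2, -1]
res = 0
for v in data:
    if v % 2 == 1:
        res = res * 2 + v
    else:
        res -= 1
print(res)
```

v=-1: odd, res = 0*2+(-1) = -1
v=4: not odd, res = (-1)-1 = -2
v=10: not odd, res = (-2)-1 = -3
v=-1: odd, res = (-3)*2+(-1) = -7
v=2: not odd, res = (-7)-1 = -8
v=-1: odd, res = (-8)*2+(-1) = -17

-17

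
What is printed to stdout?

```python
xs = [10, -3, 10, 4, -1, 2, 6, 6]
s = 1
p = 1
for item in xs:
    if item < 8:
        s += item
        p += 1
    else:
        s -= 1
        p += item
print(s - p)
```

item=10: not <8, s = 1-1 = 0; p=11
item=-3: <8, s = 0+(-3) = -3; p=12
item=10: not <8, s = (-3)-1 = -4; p=22
item=4: <8, s = (-4)+4 = 0; p=23
item=-1: <8, s = 0+(-1) = -1; p=24
item=2: <8, s = (-1)+2 = 1; p=25
item=6: <8, s = 1+6 = 7; p=26
item=6: <8, s = 7+6 = 13; p=27
s-p = 13-27 = -14

-14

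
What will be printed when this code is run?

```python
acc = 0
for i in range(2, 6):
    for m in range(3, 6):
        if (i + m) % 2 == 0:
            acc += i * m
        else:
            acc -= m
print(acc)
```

i=2,m=3: odd sum, acc = 0-3 = -3
i=2,m=4: even sum, acc = (-3)+8 = 5
i=2,m=5: odd sum, acc = 5-5 = 0
i=3,m=3: even sum, acc = 0+9 = 9
i=3,m=4: odd sum, acc = 9-4 = 5
i=3,m=5: even sum, acc = 5+15 = 20
i=4,m=3: odd sum, acc = 20-3 = 17
i=4,m=4: even sum, acc = 17+16 = 33
i=4,m=5: odd sum, acc = 33-5 = 28
i=5,m=3: even sum, acc = 28+15 = 43
i=5,m=4: odd sum, acc = 43-4 = 39
i=5,m=5: even sum, acc = 39+25 = 64

64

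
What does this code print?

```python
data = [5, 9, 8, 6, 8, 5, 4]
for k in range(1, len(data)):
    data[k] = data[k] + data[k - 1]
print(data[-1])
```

45

k=1: data[1] = 9+5 = 14 → [5, 14, 8, 6, 8, 5, 4]
k=2: data[2] = 8+14 = 22 → [5, 14, 22, 6, 8, 5, 4]
k=3: data[3] = 6+22 = 28 → [5, 14, 22, 28, 8, 5, 4]
k=4: data[4] = 8+28 = 36 → [5, 14, 22, 28, 36, 5, 4]
k=5: data[5] = 5+36 = 41 → [5, 14, 22, 28, 36, 41, 4]
k=6: data[6] = 4+41 = 45 → [5, 14, 22, 28, 36, 41, 45]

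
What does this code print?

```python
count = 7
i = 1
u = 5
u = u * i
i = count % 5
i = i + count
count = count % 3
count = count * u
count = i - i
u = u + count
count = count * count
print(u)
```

5

u = 5*1 = 5
i = 7%5 = 2
i = 2+7 = 9
count = 7%3 = 1
count = 1*5 = 5
count = 9-9 = 0
u = 5+0 = 5
count = 0*0 = 0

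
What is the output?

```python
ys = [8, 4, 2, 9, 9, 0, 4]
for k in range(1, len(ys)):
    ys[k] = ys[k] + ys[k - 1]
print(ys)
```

[8, 12, 14, 23, 32, 32, 36]

k=1: ys[1] = 4+8 = 12 → [8, 12, 2, 9, 9, 0, 4]
k=2: ys[2] = 2+12 = 14 → [8, 12, 14, 9, 9, 0, 4]
k=3: ys[3] = 9+14 = 23 → [8, 12, 14, 23, 9, 0, 4]
k=4: ys[4] = 9+23 = 32 → [8, 12, 14, 23, 32, 0, 4]
k=5: ys[5] = 0+32 = 32 → [8, 12, 14, 23, 32, 32, 4]
k=6: ys[6] = 4+32 = 36 → [8, 12, 14, 23, 32, 32, 36]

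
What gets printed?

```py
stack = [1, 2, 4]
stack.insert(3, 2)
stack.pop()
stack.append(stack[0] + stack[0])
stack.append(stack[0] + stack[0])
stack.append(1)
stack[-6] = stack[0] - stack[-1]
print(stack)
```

insert 2 at 3 → [1, 2, 4, 2]
pop() removes 2 → [1, 2, 4]
append stack[0]+stack[0] = 1+1 = 2 → [1, 2, 4, 2]
append stack[0]+stack[0] = 1+1 = 2 → [1, 2, 4, 2, 2]
append 1 → [1, 2, 4, 2, 2, 1]
stack[-6] = stack[0]-stack[-1] = 1-1 = 0 → [0, 2, 4, 2, 2, 1]

[0, 2, 4, 2, 2, 1]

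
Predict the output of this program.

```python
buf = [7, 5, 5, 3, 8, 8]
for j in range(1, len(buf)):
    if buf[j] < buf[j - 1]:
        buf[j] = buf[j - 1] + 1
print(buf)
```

[7, 8, 9, 10, 11, 12]

j=1: 5<7, buf[1] = 7+1 = 8 → [7, 8, 5, 3, 8, 8]
j=2: 5<8, buf[2] = 8+1 = 9 → [7, 8, 9, 3, 8, 8]
j=3: 3<9, buf[3] = 9+1 = 10 → [7, 8, 9, 10, 8, 8]
j=4: 8<10, buf[4] = 10+1 = 11 → [7, 8, 9, 10, 11, 8]
j=5: 8<11, buf[5] = 11+1 = 12 → [7, 8, 9, 10, 11, 12]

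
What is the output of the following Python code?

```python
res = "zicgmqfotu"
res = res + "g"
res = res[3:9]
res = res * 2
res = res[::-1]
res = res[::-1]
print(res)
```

gmqfotgmqfot

+ 'g' → 'zicgmqfotug'
slice [3:9] → 'gmqfot'
repeat ×2 → 'gmqfotgmqfot'
reverse → 'tofqmgtofqmg'
reverse → 'gmqfotgmqfot'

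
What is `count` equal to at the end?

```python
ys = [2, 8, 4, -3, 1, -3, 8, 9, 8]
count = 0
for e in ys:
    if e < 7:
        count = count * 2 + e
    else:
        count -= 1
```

e=2: <7, count = 0*2+2 = 2
e=8: not <7, count = 2-1 = 1
e=4: <7, count = 1*2+4 = 6
e=-3: <7, count = 6*2+(-3) = 9
e=1: <7, count = 9*2+1 = 19
e=-3: <7, count = 19*2+(-3) = 35
e=8: not <7, count = 35-1 = 34
e=9: not <7, count = 34-1 = 33
e=8: not <7, count = 33-1 = 32

32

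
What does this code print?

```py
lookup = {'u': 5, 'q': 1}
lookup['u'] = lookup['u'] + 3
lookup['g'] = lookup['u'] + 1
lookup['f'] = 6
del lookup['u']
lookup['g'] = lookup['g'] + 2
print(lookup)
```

lookup['u'] = lookup['u']+3 = 8 → {'u': 8, 'q': 1}
lookup['g'] = lookup['u']+1 = 9 → {'u': 8, 'q': 1, 'g': 9}
lookup['f'] = 6 → {'u': 8, 'q': 1, 'g': 9, 'f': 6}
del 'u' → {'q': 1, 'g': 9, 'f': 6}
lookup['g'] = lookup['g']+2 = 11 → {'q': 1, 'g': 11, 'f': 6}

{'q': 1, 'g': 11, 'f': 6}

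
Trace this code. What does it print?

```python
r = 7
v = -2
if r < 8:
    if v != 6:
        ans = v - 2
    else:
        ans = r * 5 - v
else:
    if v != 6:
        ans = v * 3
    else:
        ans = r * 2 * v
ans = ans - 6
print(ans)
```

-10

r=7, v=-2
r < 8 is True; v != 6 is True
→ ans = v - 2 = -4
ans = (-4)-6 = -10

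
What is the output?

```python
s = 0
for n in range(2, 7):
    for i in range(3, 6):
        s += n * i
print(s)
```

n=2,i=3: s = 0+6 = 6
n=2,i=4: s = 6+8 = 14
n=2,i=5: s = 14+10 = 24
n=3,i=3: s = 24+9 = 33
n=3,i=4: s = 33+12 = 45
n=3,i=5: s = 45+15 = 60
n=4,i=3: s = 60+12 = 72
n=4,i=4: s = 72+16 = 88
n=4,i=5: s = 88+20 = 108
n=5,i=3: s = 108+15 = 123
n=5,i=4: s = 123+20 = 143
n=5,i=5: s = 143+25 = 168
n=6,i=3: s = 168+18 = 186
n=6,i=4: s = 186+24 = 210
n=6,i=5: s = 210+30 = 240

240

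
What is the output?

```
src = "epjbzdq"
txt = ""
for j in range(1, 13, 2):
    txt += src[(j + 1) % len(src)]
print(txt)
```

jzqpbd

j=1: add src[2]='j' → 'j'
j=3: add src[4]='z' → 'jz'
j=5: add src[6]='q' → 'jzq'
j=7: add src[1]='p' → 'jzqp'
j=9: add src[3]='b' → 'jzqpb'
j=11: add src[5]='d' → 'jzqpbd'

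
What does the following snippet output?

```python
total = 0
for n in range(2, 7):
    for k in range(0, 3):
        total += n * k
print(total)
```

60

n=2,k=0: total = 0+0 = 0
n=2,k=1: total = 0+2 = 2
n=2,k=2: total = 2+4 = 6
n=3,k=0: total = 6+0 = 6
n=3,k=1: total = 6+3 = 9
n=3,k=2: total = 9+6 = 15
n=4,k=0: total = 15+0 = 15
n=4,k=1: total = 15+4 = 19
n=4,k=2: total = 19+8 = 27
n=5,k=0: total = 27+0 = 27
n=5,k=1: total = 27+5 = 32
n=5,k=2: total = 32+10 = 42
n=6,k=0: total = 42+0 = 42
n=6,k=1: total = 42+6 = 48
n=6,k=2: total = 48+12 = 60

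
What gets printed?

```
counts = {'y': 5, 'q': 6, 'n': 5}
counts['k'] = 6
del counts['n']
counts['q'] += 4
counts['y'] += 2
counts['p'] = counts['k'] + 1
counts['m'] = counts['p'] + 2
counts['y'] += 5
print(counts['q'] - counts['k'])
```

4

counts['k'] = 6 → {'y': 5, 'q': 6, 'n': 5, 'k': 6}
del 'n' → {'y': 5, 'q': 6, 'k': 6}
counts['q'] = 6+4 = 10 → {'y': 5, 'q': 10, 'k': 6}
counts['y'] = 5+2 = 7 → {'y': 7, 'q': 10, 'k': 6}
counts['p'] = counts['k']+1 = 7 → {'y': 7, 'q': 10, 'k': 6, 'p': 7}
counts['m'] = counts['p']+2 = 9 → {'y': 7, 'q': 10, 'k': 6, 'p': 7, 'm': 9}
counts['y'] = 7+5 = 12 → {'y': 12, 'q': 10, 'k': 6, 'p': 7, 'm': 9}
counts['q']-counts['k'] = 10-6 = 4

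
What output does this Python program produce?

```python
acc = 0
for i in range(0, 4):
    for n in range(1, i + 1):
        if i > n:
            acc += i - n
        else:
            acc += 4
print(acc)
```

i=1,n=1: not 1>1, acc = 0+4 = 4
i=2,n=1: 2>1, acc = 4+1 = 5
i=2,n=2: not 2>2, acc = 5+4 = 9
i=3,n=1: 3>1, acc = 9+2 = 11
i=3,n=2: 3>2, acc = 11+1 = 12
i=3,n=3: not 3>3, acc = 12+4 = 16

16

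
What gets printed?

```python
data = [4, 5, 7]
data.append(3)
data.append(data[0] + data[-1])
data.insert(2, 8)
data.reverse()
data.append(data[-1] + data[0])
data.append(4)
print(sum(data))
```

49

append 3 → [4, 5, 7, 3]
append data[0]+data[-1] = 4+3 = 7 → [4, 5, 7, 3, 7]
insert 8 at 2 → [4, 5, 8, 7, 3, 7]
reverse → [7, 3, 7, 8, 5, 4]
append data[-1]+data[0] = 4+7 = 11 → [7, 3, 7, 8, 5, 4, 11]
append 4 → [7, 3, 7, 8, 5, 4, 11, 4]
sum = 49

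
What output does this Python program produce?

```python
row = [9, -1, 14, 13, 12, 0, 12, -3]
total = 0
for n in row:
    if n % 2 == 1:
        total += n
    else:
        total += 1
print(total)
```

n=9: odd, total = 0+9 = 9
n=-1: odd, total = 9+(-1) = 8
n=14: not odd, total = 8+1 = 9
n=13: odd, total = 9+13 = 22
n=12: not odd, total = 22+1 = 23
n=0: not odd, total = 23+1 = 24
n=12: not odd, total = 24+1 = 25
n=-3: odd, total = 25+(-3) = 22

22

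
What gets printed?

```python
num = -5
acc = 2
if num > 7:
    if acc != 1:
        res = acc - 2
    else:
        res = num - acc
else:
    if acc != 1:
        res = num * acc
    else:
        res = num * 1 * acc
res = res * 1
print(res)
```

-10

num=-5, acc=2
num > 7 is False; acc != 1 is True
→ res = num * acc = -10
res = (-10)*1 = -10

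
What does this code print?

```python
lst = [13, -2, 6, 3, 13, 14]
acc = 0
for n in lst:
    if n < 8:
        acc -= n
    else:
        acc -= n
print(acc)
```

-47

n=13: not <8, acc = 0-13 = -13
n=-2: <8, acc = (-13)-(-2) = -11
n=6: <8, acc = (-11)-6 = -17
n=3: <8, acc = (-17)-3 = -20
n=13: not <8, acc = (-20)-13 = -33
n=14: not <8, acc = (-33)-14 = -47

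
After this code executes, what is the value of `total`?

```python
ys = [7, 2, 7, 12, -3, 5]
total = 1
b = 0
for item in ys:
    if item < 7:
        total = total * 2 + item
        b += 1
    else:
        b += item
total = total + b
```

44

item=7: not <7; b=7
item=2: <7, total = 1*2+2 = 4; b=8
item=7: not <7; b=15
item=12: not <7; b=27
item=-3: <7, total = 4*2+(-3) = 5; b=28
item=5: <7, total = 5*2+5 = 15; b=29
total+b = 15+29 = 44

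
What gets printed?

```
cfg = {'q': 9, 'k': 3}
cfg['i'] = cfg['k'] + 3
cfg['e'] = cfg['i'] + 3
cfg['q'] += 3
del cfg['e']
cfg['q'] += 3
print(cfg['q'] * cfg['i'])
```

cfg['i'] = cfg['k']+3 = 6 → {'q': 9, 'k': 3, 'i': 6}
cfg['e'] = cfg['i']+3 = 9 → {'q': 9, 'k': 3, 'i': 6, 'e': 9}
cfg['q'] = 9+3 = 12 → {'q': 12, 'k': 3, 'i': 6, 'e': 9}
del 'e' → {'q': 12, 'k': 3, 'i': 6}
cfg['q'] = 12+3 = 15 → {'q': 15, 'k': 3, 'i': 6}
cfg['q']*cfg['i'] = 15*6 = 90

90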